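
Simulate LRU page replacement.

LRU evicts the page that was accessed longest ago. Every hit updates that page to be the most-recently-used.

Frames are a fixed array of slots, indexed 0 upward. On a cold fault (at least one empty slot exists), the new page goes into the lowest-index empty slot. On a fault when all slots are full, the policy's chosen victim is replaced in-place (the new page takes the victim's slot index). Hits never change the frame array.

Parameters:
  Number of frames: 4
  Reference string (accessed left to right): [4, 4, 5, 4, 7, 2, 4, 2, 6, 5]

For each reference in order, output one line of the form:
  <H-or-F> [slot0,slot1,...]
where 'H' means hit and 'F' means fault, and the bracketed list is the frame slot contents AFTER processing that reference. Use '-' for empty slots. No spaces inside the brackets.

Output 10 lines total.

F [4,-,-,-]
H [4,-,-,-]
F [4,5,-,-]
H [4,5,-,-]
F [4,5,7,-]
F [4,5,7,2]
H [4,5,7,2]
H [4,5,7,2]
F [4,6,7,2]
F [4,6,5,2]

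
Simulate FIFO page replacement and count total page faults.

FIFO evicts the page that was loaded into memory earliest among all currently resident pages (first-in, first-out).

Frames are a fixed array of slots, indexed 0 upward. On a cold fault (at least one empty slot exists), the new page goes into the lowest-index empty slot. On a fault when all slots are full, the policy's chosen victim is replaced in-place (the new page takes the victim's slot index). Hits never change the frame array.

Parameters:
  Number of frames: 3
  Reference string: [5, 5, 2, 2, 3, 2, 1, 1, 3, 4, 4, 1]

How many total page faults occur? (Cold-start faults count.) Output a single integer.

Step 0: ref 5 → FAULT, frames=[5,-,-]
Step 1: ref 5 → HIT, frames=[5,-,-]
Step 2: ref 2 → FAULT, frames=[5,2,-]
Step 3: ref 2 → HIT, frames=[5,2,-]
Step 4: ref 3 → FAULT, frames=[5,2,3]
Step 5: ref 2 → HIT, frames=[5,2,3]
Step 6: ref 1 → FAULT (evict 5), frames=[1,2,3]
Step 7: ref 1 → HIT, frames=[1,2,3]
Step 8: ref 3 → HIT, frames=[1,2,3]
Step 9: ref 4 → FAULT (evict 2), frames=[1,4,3]
Step 10: ref 4 → HIT, frames=[1,4,3]
Step 11: ref 1 → HIT, frames=[1,4,3]
Total faults: 5

Answer: 5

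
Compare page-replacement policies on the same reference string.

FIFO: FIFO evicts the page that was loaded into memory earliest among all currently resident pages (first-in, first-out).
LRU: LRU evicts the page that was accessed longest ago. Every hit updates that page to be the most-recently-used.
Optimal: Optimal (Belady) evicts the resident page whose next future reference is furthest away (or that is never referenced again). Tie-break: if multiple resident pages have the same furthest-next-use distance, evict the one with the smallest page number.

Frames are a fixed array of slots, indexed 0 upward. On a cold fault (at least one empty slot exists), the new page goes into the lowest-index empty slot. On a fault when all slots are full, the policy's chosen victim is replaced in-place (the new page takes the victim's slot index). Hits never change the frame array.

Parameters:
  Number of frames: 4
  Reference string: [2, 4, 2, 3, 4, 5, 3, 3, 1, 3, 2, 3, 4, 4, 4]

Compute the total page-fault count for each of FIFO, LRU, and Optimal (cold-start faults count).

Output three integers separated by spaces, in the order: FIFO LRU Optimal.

Answer: 7 7 5

Derivation:
--- FIFO ---
  step 0: ref 2 -> FAULT, frames=[2,-,-,-] (faults so far: 1)
  step 1: ref 4 -> FAULT, frames=[2,4,-,-] (faults so far: 2)
  step 2: ref 2 -> HIT, frames=[2,4,-,-] (faults so far: 2)
  step 3: ref 3 -> FAULT, frames=[2,4,3,-] (faults so far: 3)
  step 4: ref 4 -> HIT, frames=[2,4,3,-] (faults so far: 3)
  step 5: ref 5 -> FAULT, frames=[2,4,3,5] (faults so far: 4)
  step 6: ref 3 -> HIT, frames=[2,4,3,5] (faults so far: 4)
  step 7: ref 3 -> HIT, frames=[2,4,3,5] (faults so far: 4)
  step 8: ref 1 -> FAULT, evict 2, frames=[1,4,3,5] (faults so far: 5)
  step 9: ref 3 -> HIT, frames=[1,4,3,5] (faults so far: 5)
  step 10: ref 2 -> FAULT, evict 4, frames=[1,2,3,5] (faults so far: 6)
  step 11: ref 3 -> HIT, frames=[1,2,3,5] (faults so far: 6)
  step 12: ref 4 -> FAULT, evict 3, frames=[1,2,4,5] (faults so far: 7)
  step 13: ref 4 -> HIT, frames=[1,2,4,5] (faults so far: 7)
  step 14: ref 4 -> HIT, frames=[1,2,4,5] (faults so far: 7)
  FIFO total faults: 7
--- LRU ---
  step 0: ref 2 -> FAULT, frames=[2,-,-,-] (faults so far: 1)
  step 1: ref 4 -> FAULT, frames=[2,4,-,-] (faults so far: 2)
  step 2: ref 2 -> HIT, frames=[2,4,-,-] (faults so far: 2)
  step 3: ref 3 -> FAULT, frames=[2,4,3,-] (faults so far: 3)
  step 4: ref 4 -> HIT, frames=[2,4,3,-] (faults so far: 3)
  step 5: ref 5 -> FAULT, frames=[2,4,3,5] (faults so far: 4)
  step 6: ref 3 -> HIT, frames=[2,4,3,5] (faults so far: 4)
  step 7: ref 3 -> HIT, frames=[2,4,3,5] (faults so far: 4)
  step 8: ref 1 -> FAULT, evict 2, frames=[1,4,3,5] (faults so far: 5)
  step 9: ref 3 -> HIT, frames=[1,4,3,5] (faults so far: 5)
  step 10: ref 2 -> FAULT, evict 4, frames=[1,2,3,5] (faults so far: 6)
  step 11: ref 3 -> HIT, frames=[1,2,3,5] (faults so far: 6)
  step 12: ref 4 -> FAULT, evict 5, frames=[1,2,3,4] (faults so far: 7)
  step 13: ref 4 -> HIT, frames=[1,2,3,4] (faults so far: 7)
  step 14: ref 4 -> HIT, frames=[1,2,3,4] (faults so far: 7)
  LRU total faults: 7
--- Optimal ---
  step 0: ref 2 -> FAULT, frames=[2,-,-,-] (faults so far: 1)
  step 1: ref 4 -> FAULT, frames=[2,4,-,-] (faults so far: 2)
  step 2: ref 2 -> HIT, frames=[2,4,-,-] (faults so far: 2)
  step 3: ref 3 -> FAULT, frames=[2,4,3,-] (faults so far: 3)
  step 4: ref 4 -> HIT, frames=[2,4,3,-] (faults so far: 3)
  step 5: ref 5 -> FAULT, frames=[2,4,3,5] (faults so far: 4)
  step 6: ref 3 -> HIT, frames=[2,4,3,5] (faults so far: 4)
  step 7: ref 3 -> HIT, frames=[2,4,3,5] (faults so far: 4)
  step 8: ref 1 -> FAULT, evict 5, frames=[2,4,3,1] (faults so far: 5)
  step 9: ref 3 -> HIT, frames=[2,4,3,1] (faults so far: 5)
  step 10: ref 2 -> HIT, frames=[2,4,3,1] (faults so far: 5)
  step 11: ref 3 -> HIT, frames=[2,4,3,1] (faults so far: 5)
  step 12: ref 4 -> HIT, frames=[2,4,3,1] (faults so far: 5)
  step 13: ref 4 -> HIT, frames=[2,4,3,1] (faults so far: 5)
  step 14: ref 4 -> HIT, frames=[2,4,3,1] (faults so far: 5)
  Optimal total faults: 5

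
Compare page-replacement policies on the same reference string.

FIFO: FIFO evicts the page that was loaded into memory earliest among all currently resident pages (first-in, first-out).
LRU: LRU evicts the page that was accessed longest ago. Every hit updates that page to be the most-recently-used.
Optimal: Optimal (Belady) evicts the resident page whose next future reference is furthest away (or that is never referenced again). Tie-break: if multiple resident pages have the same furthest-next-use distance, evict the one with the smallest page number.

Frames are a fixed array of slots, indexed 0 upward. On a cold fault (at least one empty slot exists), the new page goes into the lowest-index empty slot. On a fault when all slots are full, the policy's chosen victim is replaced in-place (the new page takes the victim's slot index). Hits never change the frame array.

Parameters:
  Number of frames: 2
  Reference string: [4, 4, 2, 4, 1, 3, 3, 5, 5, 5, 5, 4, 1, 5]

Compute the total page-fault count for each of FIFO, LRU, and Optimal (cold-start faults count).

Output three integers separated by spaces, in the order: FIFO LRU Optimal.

--- FIFO ---
  step 0: ref 4 -> FAULT, frames=[4,-] (faults so far: 1)
  step 1: ref 4 -> HIT, frames=[4,-] (faults so far: 1)
  step 2: ref 2 -> FAULT, frames=[4,2] (faults so far: 2)
  step 3: ref 4 -> HIT, frames=[4,2] (faults so far: 2)
  step 4: ref 1 -> FAULT, evict 4, frames=[1,2] (faults so far: 3)
  step 5: ref 3 -> FAULT, evict 2, frames=[1,3] (faults so far: 4)
  step 6: ref 3 -> HIT, frames=[1,3] (faults so far: 4)
  step 7: ref 5 -> FAULT, evict 1, frames=[5,3] (faults so far: 5)
  step 8: ref 5 -> HIT, frames=[5,3] (faults so far: 5)
  step 9: ref 5 -> HIT, frames=[5,3] (faults so far: 5)
  step 10: ref 5 -> HIT, frames=[5,3] (faults so far: 5)
  step 11: ref 4 -> FAULT, evict 3, frames=[5,4] (faults so far: 6)
  step 12: ref 1 -> FAULT, evict 5, frames=[1,4] (faults so far: 7)
  step 13: ref 5 -> FAULT, evict 4, frames=[1,5] (faults so far: 8)
  FIFO total faults: 8
--- LRU ---
  step 0: ref 4 -> FAULT, frames=[4,-] (faults so far: 1)
  step 1: ref 4 -> HIT, frames=[4,-] (faults so far: 1)
  step 2: ref 2 -> FAULT, frames=[4,2] (faults so far: 2)
  step 3: ref 4 -> HIT, frames=[4,2] (faults so far: 2)
  step 4: ref 1 -> FAULT, evict 2, frames=[4,1] (faults so far: 3)
  step 5: ref 3 -> FAULT, evict 4, frames=[3,1] (faults so far: 4)
  step 6: ref 3 -> HIT, frames=[3,1] (faults so far: 4)
  step 7: ref 5 -> FAULT, evict 1, frames=[3,5] (faults so far: 5)
  step 8: ref 5 -> HIT, frames=[3,5] (faults so far: 5)
  step 9: ref 5 -> HIT, frames=[3,5] (faults so far: 5)
  step 10: ref 5 -> HIT, frames=[3,5] (faults so far: 5)
  step 11: ref 4 -> FAULT, evict 3, frames=[4,5] (faults so far: 6)
  step 12: ref 1 -> FAULT, evict 5, frames=[4,1] (faults so far: 7)
  step 13: ref 5 -> FAULT, evict 4, frames=[5,1] (faults so far: 8)
  LRU total faults: 8
--- Optimal ---
  step 0: ref 4 -> FAULT, frames=[4,-] (faults so far: 1)
  step 1: ref 4 -> HIT, frames=[4,-] (faults so far: 1)
  step 2: ref 2 -> FAULT, frames=[4,2] (faults so far: 2)
  step 3: ref 4 -> HIT, frames=[4,2] (faults so far: 2)
  step 4: ref 1 -> FAULT, evict 2, frames=[4,1] (faults so far: 3)
  step 5: ref 3 -> FAULT, evict 1, frames=[4,3] (faults so far: 4)
  step 6: ref 3 -> HIT, frames=[4,3] (faults so far: 4)
  step 7: ref 5 -> FAULT, evict 3, frames=[4,5] (faults so far: 5)
  step 8: ref 5 -> HIT, frames=[4,5] (faults so far: 5)
  step 9: ref 5 -> HIT, frames=[4,5] (faults so far: 5)
  step 10: ref 5 -> HIT, frames=[4,5] (faults so far: 5)
  step 11: ref 4 -> HIT, frames=[4,5] (faults so far: 5)
  step 12: ref 1 -> FAULT, evict 4, frames=[1,5] (faults so far: 6)
  step 13: ref 5 -> HIT, frames=[1,5] (faults so far: 6)
  Optimal total faults: 6

Answer: 8 8 6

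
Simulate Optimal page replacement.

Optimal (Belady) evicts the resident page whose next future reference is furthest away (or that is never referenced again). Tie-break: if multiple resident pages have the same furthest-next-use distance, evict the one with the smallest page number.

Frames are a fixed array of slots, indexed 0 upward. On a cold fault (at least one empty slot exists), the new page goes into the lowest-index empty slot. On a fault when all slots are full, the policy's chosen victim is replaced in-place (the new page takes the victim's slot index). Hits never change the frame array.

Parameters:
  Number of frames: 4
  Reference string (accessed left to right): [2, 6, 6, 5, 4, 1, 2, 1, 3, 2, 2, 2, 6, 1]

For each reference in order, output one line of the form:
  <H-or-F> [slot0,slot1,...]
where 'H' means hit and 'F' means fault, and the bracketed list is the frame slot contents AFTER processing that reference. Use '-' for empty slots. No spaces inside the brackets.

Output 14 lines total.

F [2,-,-,-]
F [2,6,-,-]
H [2,6,-,-]
F [2,6,5,-]
F [2,6,5,4]
F [2,6,5,1]
H [2,6,5,1]
H [2,6,5,1]
F [2,6,3,1]
H [2,6,3,1]
H [2,6,3,1]
H [2,6,3,1]
H [2,6,3,1]
H [2,6,3,1]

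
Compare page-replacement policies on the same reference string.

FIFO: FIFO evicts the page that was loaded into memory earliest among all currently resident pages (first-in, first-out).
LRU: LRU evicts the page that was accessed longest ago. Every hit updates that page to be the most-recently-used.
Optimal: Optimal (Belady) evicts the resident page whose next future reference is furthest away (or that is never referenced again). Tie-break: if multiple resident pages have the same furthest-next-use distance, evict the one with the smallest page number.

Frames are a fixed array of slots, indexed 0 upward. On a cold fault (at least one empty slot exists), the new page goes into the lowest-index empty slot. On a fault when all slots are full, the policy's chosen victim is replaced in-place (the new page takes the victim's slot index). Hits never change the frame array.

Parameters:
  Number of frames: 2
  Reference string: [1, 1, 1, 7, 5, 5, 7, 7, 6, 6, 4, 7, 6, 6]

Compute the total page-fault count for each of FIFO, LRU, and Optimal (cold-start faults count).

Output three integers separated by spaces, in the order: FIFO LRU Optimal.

Answer: 7 7 6

Derivation:
--- FIFO ---
  step 0: ref 1 -> FAULT, frames=[1,-] (faults so far: 1)
  step 1: ref 1 -> HIT, frames=[1,-] (faults so far: 1)
  step 2: ref 1 -> HIT, frames=[1,-] (faults so far: 1)
  step 3: ref 7 -> FAULT, frames=[1,7] (faults so far: 2)
  step 4: ref 5 -> FAULT, evict 1, frames=[5,7] (faults so far: 3)
  step 5: ref 5 -> HIT, frames=[5,7] (faults so far: 3)
  step 6: ref 7 -> HIT, frames=[5,7] (faults so far: 3)
  step 7: ref 7 -> HIT, frames=[5,7] (faults so far: 3)
  step 8: ref 6 -> FAULT, evict 7, frames=[5,6] (faults so far: 4)
  step 9: ref 6 -> HIT, frames=[5,6] (faults so far: 4)
  step 10: ref 4 -> FAULT, evict 5, frames=[4,6] (faults so far: 5)
  step 11: ref 7 -> FAULT, evict 6, frames=[4,7] (faults so far: 6)
  step 12: ref 6 -> FAULT, evict 4, frames=[6,7] (faults so far: 7)
  step 13: ref 6 -> HIT, frames=[6,7] (faults so far: 7)
  FIFO total faults: 7
--- LRU ---
  step 0: ref 1 -> FAULT, frames=[1,-] (faults so far: 1)
  step 1: ref 1 -> HIT, frames=[1,-] (faults so far: 1)
  step 2: ref 1 -> HIT, frames=[1,-] (faults so far: 1)
  step 3: ref 7 -> FAULT, frames=[1,7] (faults so far: 2)
  step 4: ref 5 -> FAULT, evict 1, frames=[5,7] (faults so far: 3)
  step 5: ref 5 -> HIT, frames=[5,7] (faults so far: 3)
  step 6: ref 7 -> HIT, frames=[5,7] (faults so far: 3)
  step 7: ref 7 -> HIT, frames=[5,7] (faults so far: 3)
  step 8: ref 6 -> FAULT, evict 5, frames=[6,7] (faults so far: 4)
  step 9: ref 6 -> HIT, frames=[6,7] (faults so far: 4)
  step 10: ref 4 -> FAULT, evict 7, frames=[6,4] (faults so far: 5)
  step 11: ref 7 -> FAULT, evict 6, frames=[7,4] (faults so far: 6)
  step 12: ref 6 -> FAULT, evict 4, frames=[7,6] (faults so far: 7)
  step 13: ref 6 -> HIT, frames=[7,6] (faults so far: 7)
  LRU total faults: 7
--- Optimal ---
  step 0: ref 1 -> FAULT, frames=[1,-] (faults so far: 1)
  step 1: ref 1 -> HIT, frames=[1,-] (faults so far: 1)
  step 2: ref 1 -> HIT, frames=[1,-] (faults so far: 1)
  step 3: ref 7 -> FAULT, frames=[1,7] (faults so far: 2)
  step 4: ref 5 -> FAULT, evict 1, frames=[5,7] (faults so far: 3)
  step 5: ref 5 -> HIT, frames=[5,7] (faults so far: 3)
  step 6: ref 7 -> HIT, frames=[5,7] (faults so far: 3)
  step 7: ref 7 -> HIT, frames=[5,7] (faults so far: 3)
  step 8: ref 6 -> FAULT, evict 5, frames=[6,7] (faults so far: 4)
  step 9: ref 6 -> HIT, frames=[6,7] (faults so far: 4)
  step 10: ref 4 -> FAULT, evict 6, frames=[4,7] (faults so far: 5)
  step 11: ref 7 -> HIT, frames=[4,7] (faults so far: 5)
  step 12: ref 6 -> FAULT, evict 4, frames=[6,7] (faults so far: 6)
  step 13: ref 6 -> HIT, frames=[6,7] (faults so far: 6)
  Optimal total faults: 6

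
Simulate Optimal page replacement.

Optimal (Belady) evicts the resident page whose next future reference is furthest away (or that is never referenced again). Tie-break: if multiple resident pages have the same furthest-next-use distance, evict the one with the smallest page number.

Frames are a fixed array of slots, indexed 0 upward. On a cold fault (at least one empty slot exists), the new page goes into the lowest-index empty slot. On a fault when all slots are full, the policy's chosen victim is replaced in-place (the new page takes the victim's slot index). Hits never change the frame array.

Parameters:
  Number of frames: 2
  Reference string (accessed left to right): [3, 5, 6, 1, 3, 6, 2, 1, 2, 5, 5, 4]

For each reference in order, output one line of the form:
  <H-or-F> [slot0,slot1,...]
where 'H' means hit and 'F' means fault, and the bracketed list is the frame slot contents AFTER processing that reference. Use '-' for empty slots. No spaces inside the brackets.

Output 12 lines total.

F [3,-]
F [3,5]
F [3,6]
F [3,1]
H [3,1]
F [6,1]
F [2,1]
H [2,1]
H [2,1]
F [2,5]
H [2,5]
F [4,5]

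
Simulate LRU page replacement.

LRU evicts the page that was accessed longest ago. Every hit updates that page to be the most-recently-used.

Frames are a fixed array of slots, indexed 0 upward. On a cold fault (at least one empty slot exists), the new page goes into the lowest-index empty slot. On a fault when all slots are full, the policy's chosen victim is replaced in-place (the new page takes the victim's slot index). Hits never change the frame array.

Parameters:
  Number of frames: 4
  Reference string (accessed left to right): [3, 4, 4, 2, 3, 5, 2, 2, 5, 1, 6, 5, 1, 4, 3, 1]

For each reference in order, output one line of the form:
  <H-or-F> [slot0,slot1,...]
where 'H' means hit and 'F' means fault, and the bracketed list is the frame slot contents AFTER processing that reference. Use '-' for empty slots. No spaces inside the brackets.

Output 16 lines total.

F [3,-,-,-]
F [3,4,-,-]
H [3,4,-,-]
F [3,4,2,-]
H [3,4,2,-]
F [3,4,2,5]
H [3,4,2,5]
H [3,4,2,5]
H [3,4,2,5]
F [3,1,2,5]
F [6,1,2,5]
H [6,1,2,5]
H [6,1,2,5]
F [6,1,4,5]
F [3,1,4,5]
H [3,1,4,5]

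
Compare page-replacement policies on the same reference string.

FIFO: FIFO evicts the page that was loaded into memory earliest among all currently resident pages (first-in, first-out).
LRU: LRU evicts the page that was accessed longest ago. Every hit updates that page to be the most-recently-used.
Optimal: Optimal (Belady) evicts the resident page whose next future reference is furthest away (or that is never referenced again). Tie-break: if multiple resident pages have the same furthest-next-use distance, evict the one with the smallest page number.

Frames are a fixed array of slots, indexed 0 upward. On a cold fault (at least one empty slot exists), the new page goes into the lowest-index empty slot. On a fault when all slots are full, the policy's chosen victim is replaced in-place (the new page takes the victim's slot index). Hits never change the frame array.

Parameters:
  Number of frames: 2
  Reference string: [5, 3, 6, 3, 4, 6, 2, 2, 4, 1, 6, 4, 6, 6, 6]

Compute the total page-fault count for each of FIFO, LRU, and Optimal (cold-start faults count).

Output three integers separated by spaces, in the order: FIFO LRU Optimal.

Answer: 8 10 7

Derivation:
--- FIFO ---
  step 0: ref 5 -> FAULT, frames=[5,-] (faults so far: 1)
  step 1: ref 3 -> FAULT, frames=[5,3] (faults so far: 2)
  step 2: ref 6 -> FAULT, evict 5, frames=[6,3] (faults so far: 3)
  step 3: ref 3 -> HIT, frames=[6,3] (faults so far: 3)
  step 4: ref 4 -> FAULT, evict 3, frames=[6,4] (faults so far: 4)
  step 5: ref 6 -> HIT, frames=[6,4] (faults so far: 4)
  step 6: ref 2 -> FAULT, evict 6, frames=[2,4] (faults so far: 5)
  step 7: ref 2 -> HIT, frames=[2,4] (faults so far: 5)
  step 8: ref 4 -> HIT, frames=[2,4] (faults so far: 5)
  step 9: ref 1 -> FAULT, evict 4, frames=[2,1] (faults so far: 6)
  step 10: ref 6 -> FAULT, evict 2, frames=[6,1] (faults so far: 7)
  step 11: ref 4 -> FAULT, evict 1, frames=[6,4] (faults so far: 8)
  step 12: ref 6 -> HIT, frames=[6,4] (faults so far: 8)
  step 13: ref 6 -> HIT, frames=[6,4] (faults so far: 8)
  step 14: ref 6 -> HIT, frames=[6,4] (faults so far: 8)
  FIFO total faults: 8
--- LRU ---
  step 0: ref 5 -> FAULT, frames=[5,-] (faults so far: 1)
  step 1: ref 3 -> FAULT, frames=[5,3] (faults so far: 2)
  step 2: ref 6 -> FAULT, evict 5, frames=[6,3] (faults so far: 3)
  step 3: ref 3 -> HIT, frames=[6,3] (faults so far: 3)
  step 4: ref 4 -> FAULT, evict 6, frames=[4,3] (faults so far: 4)
  step 5: ref 6 -> FAULT, evict 3, frames=[4,6] (faults so far: 5)
  step 6: ref 2 -> FAULT, evict 4, frames=[2,6] (faults so far: 6)
  step 7: ref 2 -> HIT, frames=[2,6] (faults so far: 6)
  step 8: ref 4 -> FAULT, evict 6, frames=[2,4] (faults so far: 7)
  step 9: ref 1 -> FAULT, evict 2, frames=[1,4] (faults so far: 8)
  step 10: ref 6 -> FAULT, evict 4, frames=[1,6] (faults so far: 9)
  step 11: ref 4 -> FAULT, evict 1, frames=[4,6] (faults so far: 10)
  step 12: ref 6 -> HIT, frames=[4,6] (faults so far: 10)
  step 13: ref 6 -> HIT, frames=[4,6] (faults so far: 10)
  step 14: ref 6 -> HIT, frames=[4,6] (faults so far: 10)
  LRU total faults: 10
--- Optimal ---
  step 0: ref 5 -> FAULT, frames=[5,-] (faults so far: 1)
  step 1: ref 3 -> FAULT, frames=[5,3] (faults so far: 2)
  step 2: ref 6 -> FAULT, evict 5, frames=[6,3] (faults so far: 3)
  step 3: ref 3 -> HIT, frames=[6,3] (faults so far: 3)
  step 4: ref 4 -> FAULT, evict 3, frames=[6,4] (faults so far: 4)
  step 5: ref 6 -> HIT, frames=[6,4] (faults so far: 4)
  step 6: ref 2 -> FAULT, evict 6, frames=[2,4] (faults so far: 5)
  step 7: ref 2 -> HIT, frames=[2,4] (faults so far: 5)
  step 8: ref 4 -> HIT, frames=[2,4] (faults so far: 5)
  step 9: ref 1 -> FAULT, evict 2, frames=[1,4] (faults so far: 6)
  step 10: ref 6 -> FAULT, evict 1, frames=[6,4] (faults so far: 7)
  step 11: ref 4 -> HIT, frames=[6,4] (faults so far: 7)
  step 12: ref 6 -> HIT, frames=[6,4] (faults so far: 7)
  step 13: ref 6 -> HIT, frames=[6,4] (faults so far: 7)
  step 14: ref 6 -> HIT, frames=[6,4] (faults so far: 7)
  Optimal total faults: 7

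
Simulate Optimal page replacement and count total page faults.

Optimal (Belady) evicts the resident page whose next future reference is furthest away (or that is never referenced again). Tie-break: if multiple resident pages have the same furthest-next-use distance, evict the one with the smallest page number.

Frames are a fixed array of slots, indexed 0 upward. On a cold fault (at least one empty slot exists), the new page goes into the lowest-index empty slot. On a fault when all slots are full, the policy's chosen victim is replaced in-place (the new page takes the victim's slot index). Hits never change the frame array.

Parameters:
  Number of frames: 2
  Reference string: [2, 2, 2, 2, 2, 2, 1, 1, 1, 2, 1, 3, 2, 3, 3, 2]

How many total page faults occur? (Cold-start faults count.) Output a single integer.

Answer: 3

Derivation:
Step 0: ref 2 → FAULT, frames=[2,-]
Step 1: ref 2 → HIT, frames=[2,-]
Step 2: ref 2 → HIT, frames=[2,-]
Step 3: ref 2 → HIT, frames=[2,-]
Step 4: ref 2 → HIT, frames=[2,-]
Step 5: ref 2 → HIT, frames=[2,-]
Step 6: ref 1 → FAULT, frames=[2,1]
Step 7: ref 1 → HIT, frames=[2,1]
Step 8: ref 1 → HIT, frames=[2,1]
Step 9: ref 2 → HIT, frames=[2,1]
Step 10: ref 1 → HIT, frames=[2,1]
Step 11: ref 3 → FAULT (evict 1), frames=[2,3]
Step 12: ref 2 → HIT, frames=[2,3]
Step 13: ref 3 → HIT, frames=[2,3]
Step 14: ref 3 → HIT, frames=[2,3]
Step 15: ref 2 → HIT, frames=[2,3]
Total faults: 3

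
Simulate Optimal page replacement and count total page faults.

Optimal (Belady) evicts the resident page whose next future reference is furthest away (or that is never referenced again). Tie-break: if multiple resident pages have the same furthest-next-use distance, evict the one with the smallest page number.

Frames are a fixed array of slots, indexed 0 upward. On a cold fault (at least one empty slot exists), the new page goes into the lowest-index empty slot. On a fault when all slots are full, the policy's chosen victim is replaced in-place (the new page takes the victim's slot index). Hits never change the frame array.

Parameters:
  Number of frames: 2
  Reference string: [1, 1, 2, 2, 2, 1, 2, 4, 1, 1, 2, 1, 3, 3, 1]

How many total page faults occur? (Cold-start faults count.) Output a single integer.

Step 0: ref 1 → FAULT, frames=[1,-]
Step 1: ref 1 → HIT, frames=[1,-]
Step 2: ref 2 → FAULT, frames=[1,2]
Step 3: ref 2 → HIT, frames=[1,2]
Step 4: ref 2 → HIT, frames=[1,2]
Step 5: ref 1 → HIT, frames=[1,2]
Step 6: ref 2 → HIT, frames=[1,2]
Step 7: ref 4 → FAULT (evict 2), frames=[1,4]
Step 8: ref 1 → HIT, frames=[1,4]
Step 9: ref 1 → HIT, frames=[1,4]
Step 10: ref 2 → FAULT (evict 4), frames=[1,2]
Step 11: ref 1 → HIT, frames=[1,2]
Step 12: ref 3 → FAULT (evict 2), frames=[1,3]
Step 13: ref 3 → HIT, frames=[1,3]
Step 14: ref 1 → HIT, frames=[1,3]
Total faults: 5

Answer: 5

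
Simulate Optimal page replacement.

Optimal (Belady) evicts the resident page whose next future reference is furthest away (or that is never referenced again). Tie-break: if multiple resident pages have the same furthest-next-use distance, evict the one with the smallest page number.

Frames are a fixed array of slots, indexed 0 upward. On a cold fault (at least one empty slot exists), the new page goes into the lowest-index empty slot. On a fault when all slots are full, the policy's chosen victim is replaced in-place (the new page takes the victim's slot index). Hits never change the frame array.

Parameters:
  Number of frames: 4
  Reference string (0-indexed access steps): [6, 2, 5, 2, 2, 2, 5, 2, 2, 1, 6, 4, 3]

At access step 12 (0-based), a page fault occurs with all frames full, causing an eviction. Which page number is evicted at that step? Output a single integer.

Step 0: ref 6 -> FAULT, frames=[6,-,-,-]
Step 1: ref 2 -> FAULT, frames=[6,2,-,-]
Step 2: ref 5 -> FAULT, frames=[6,2,5,-]
Step 3: ref 2 -> HIT, frames=[6,2,5,-]
Step 4: ref 2 -> HIT, frames=[6,2,5,-]
Step 5: ref 2 -> HIT, frames=[6,2,5,-]
Step 6: ref 5 -> HIT, frames=[6,2,5,-]
Step 7: ref 2 -> HIT, frames=[6,2,5,-]
Step 8: ref 2 -> HIT, frames=[6,2,5,-]
Step 9: ref 1 -> FAULT, frames=[6,2,5,1]
Step 10: ref 6 -> HIT, frames=[6,2,5,1]
Step 11: ref 4 -> FAULT, evict 1, frames=[6,2,5,4]
Step 12: ref 3 -> FAULT, evict 2, frames=[6,3,5,4]
At step 12: evicted page 2

Answer: 2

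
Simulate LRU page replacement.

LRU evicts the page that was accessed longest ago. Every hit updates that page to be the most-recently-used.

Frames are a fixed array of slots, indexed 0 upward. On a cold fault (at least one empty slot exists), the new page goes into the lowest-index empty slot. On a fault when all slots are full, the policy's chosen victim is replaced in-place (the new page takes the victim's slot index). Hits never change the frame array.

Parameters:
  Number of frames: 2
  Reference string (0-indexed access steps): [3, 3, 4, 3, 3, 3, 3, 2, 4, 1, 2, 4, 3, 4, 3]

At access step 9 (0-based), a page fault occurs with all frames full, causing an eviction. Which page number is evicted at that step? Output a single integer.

Step 0: ref 3 -> FAULT, frames=[3,-]
Step 1: ref 3 -> HIT, frames=[3,-]
Step 2: ref 4 -> FAULT, frames=[3,4]
Step 3: ref 3 -> HIT, frames=[3,4]
Step 4: ref 3 -> HIT, frames=[3,4]
Step 5: ref 3 -> HIT, frames=[3,4]
Step 6: ref 3 -> HIT, frames=[3,4]
Step 7: ref 2 -> FAULT, evict 4, frames=[3,2]
Step 8: ref 4 -> FAULT, evict 3, frames=[4,2]
Step 9: ref 1 -> FAULT, evict 2, frames=[4,1]
At step 9: evicted page 2

Answer: 2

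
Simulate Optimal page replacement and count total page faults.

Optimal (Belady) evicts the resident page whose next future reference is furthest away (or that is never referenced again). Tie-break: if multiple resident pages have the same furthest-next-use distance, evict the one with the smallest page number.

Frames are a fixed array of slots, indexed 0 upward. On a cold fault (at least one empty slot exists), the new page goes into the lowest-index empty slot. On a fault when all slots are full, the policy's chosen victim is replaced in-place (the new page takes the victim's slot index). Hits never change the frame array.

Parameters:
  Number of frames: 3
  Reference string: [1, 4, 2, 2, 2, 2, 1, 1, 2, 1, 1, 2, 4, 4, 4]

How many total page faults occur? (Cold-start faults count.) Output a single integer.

Step 0: ref 1 → FAULT, frames=[1,-,-]
Step 1: ref 4 → FAULT, frames=[1,4,-]
Step 2: ref 2 → FAULT, frames=[1,4,2]
Step 3: ref 2 → HIT, frames=[1,4,2]
Step 4: ref 2 → HIT, frames=[1,4,2]
Step 5: ref 2 → HIT, frames=[1,4,2]
Step 6: ref 1 → HIT, frames=[1,4,2]
Step 7: ref 1 → HIT, frames=[1,4,2]
Step 8: ref 2 → HIT, frames=[1,4,2]
Step 9: ref 1 → HIT, frames=[1,4,2]
Step 10: ref 1 → HIT, frames=[1,4,2]
Step 11: ref 2 → HIT, frames=[1,4,2]
Step 12: ref 4 → HIT, frames=[1,4,2]
Step 13: ref 4 → HIT, frames=[1,4,2]
Step 14: ref 4 → HIT, frames=[1,4,2]
Total faults: 3

Answer: 3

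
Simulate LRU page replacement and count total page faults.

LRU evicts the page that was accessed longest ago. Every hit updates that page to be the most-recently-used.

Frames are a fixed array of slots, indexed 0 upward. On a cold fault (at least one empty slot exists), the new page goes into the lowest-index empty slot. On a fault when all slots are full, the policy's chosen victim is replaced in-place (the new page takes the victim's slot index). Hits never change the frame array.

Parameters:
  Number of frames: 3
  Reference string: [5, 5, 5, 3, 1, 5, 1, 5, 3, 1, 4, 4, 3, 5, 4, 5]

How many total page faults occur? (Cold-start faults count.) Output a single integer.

Answer: 5

Derivation:
Step 0: ref 5 → FAULT, frames=[5,-,-]
Step 1: ref 5 → HIT, frames=[5,-,-]
Step 2: ref 5 → HIT, frames=[5,-,-]
Step 3: ref 3 → FAULT, frames=[5,3,-]
Step 4: ref 1 → FAULT, frames=[5,3,1]
Step 5: ref 5 → HIT, frames=[5,3,1]
Step 6: ref 1 → HIT, frames=[5,3,1]
Step 7: ref 5 → HIT, frames=[5,3,1]
Step 8: ref 3 → HIT, frames=[5,3,1]
Step 9: ref 1 → HIT, frames=[5,3,1]
Step 10: ref 4 → FAULT (evict 5), frames=[4,3,1]
Step 11: ref 4 → HIT, frames=[4,3,1]
Step 12: ref 3 → HIT, frames=[4,3,1]
Step 13: ref 5 → FAULT (evict 1), frames=[4,3,5]
Step 14: ref 4 → HIT, frames=[4,3,5]
Step 15: ref 5 → HIT, frames=[4,3,5]
Total faults: 5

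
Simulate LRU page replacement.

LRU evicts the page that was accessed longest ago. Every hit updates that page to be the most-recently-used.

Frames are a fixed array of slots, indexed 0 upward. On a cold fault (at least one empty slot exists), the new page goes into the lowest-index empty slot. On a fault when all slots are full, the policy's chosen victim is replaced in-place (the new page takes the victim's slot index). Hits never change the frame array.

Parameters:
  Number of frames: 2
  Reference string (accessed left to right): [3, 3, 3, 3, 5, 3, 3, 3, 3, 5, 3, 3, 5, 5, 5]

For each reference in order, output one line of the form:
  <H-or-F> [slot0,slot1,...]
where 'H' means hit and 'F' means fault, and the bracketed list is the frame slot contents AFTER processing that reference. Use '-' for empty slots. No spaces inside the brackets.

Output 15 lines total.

F [3,-]
H [3,-]
H [3,-]
H [3,-]
F [3,5]
H [3,5]
H [3,5]
H [3,5]
H [3,5]
H [3,5]
H [3,5]
H [3,5]
H [3,5]
H [3,5]
H [3,5]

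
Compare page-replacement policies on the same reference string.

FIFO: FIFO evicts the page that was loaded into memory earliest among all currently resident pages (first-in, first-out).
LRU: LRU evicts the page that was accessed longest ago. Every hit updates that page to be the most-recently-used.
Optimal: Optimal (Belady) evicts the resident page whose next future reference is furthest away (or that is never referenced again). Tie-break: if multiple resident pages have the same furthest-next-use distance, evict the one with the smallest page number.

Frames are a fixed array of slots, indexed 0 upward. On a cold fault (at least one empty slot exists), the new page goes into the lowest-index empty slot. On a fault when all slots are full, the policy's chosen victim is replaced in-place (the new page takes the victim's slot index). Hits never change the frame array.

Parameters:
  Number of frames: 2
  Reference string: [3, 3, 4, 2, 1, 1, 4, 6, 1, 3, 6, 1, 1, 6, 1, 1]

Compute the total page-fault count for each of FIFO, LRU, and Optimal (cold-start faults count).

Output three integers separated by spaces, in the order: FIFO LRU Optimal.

--- FIFO ---
  step 0: ref 3 -> FAULT, frames=[3,-] (faults so far: 1)
  step 1: ref 3 -> HIT, frames=[3,-] (faults so far: 1)
  step 2: ref 4 -> FAULT, frames=[3,4] (faults so far: 2)
  step 3: ref 2 -> FAULT, evict 3, frames=[2,4] (faults so far: 3)
  step 4: ref 1 -> FAULT, evict 4, frames=[2,1] (faults so far: 4)
  step 5: ref 1 -> HIT, frames=[2,1] (faults so far: 4)
  step 6: ref 4 -> FAULT, evict 2, frames=[4,1] (faults so far: 5)
  step 7: ref 6 -> FAULT, evict 1, frames=[4,6] (faults so far: 6)
  step 8: ref 1 -> FAULT, evict 4, frames=[1,6] (faults so far: 7)
  step 9: ref 3 -> FAULT, evict 6, frames=[1,3] (faults so far: 8)
  step 10: ref 6 -> FAULT, evict 1, frames=[6,3] (faults so far: 9)
  step 11: ref 1 -> FAULT, evict 3, frames=[6,1] (faults so far: 10)
  step 12: ref 1 -> HIT, frames=[6,1] (faults so far: 10)
  step 13: ref 6 -> HIT, frames=[6,1] (faults so far: 10)
  step 14: ref 1 -> HIT, frames=[6,1] (faults so far: 10)
  step 15: ref 1 -> HIT, frames=[6,1] (faults so far: 10)
  FIFO total faults: 10
--- LRU ---
  step 0: ref 3 -> FAULT, frames=[3,-] (faults so far: 1)
  step 1: ref 3 -> HIT, frames=[3,-] (faults so far: 1)
  step 2: ref 4 -> FAULT, frames=[3,4] (faults so far: 2)
  step 3: ref 2 -> FAULT, evict 3, frames=[2,4] (faults so far: 3)
  step 4: ref 1 -> FAULT, evict 4, frames=[2,1] (faults so far: 4)
  step 5: ref 1 -> HIT, frames=[2,1] (faults so far: 4)
  step 6: ref 4 -> FAULT, evict 2, frames=[4,1] (faults so far: 5)
  step 7: ref 6 -> FAULT, evict 1, frames=[4,6] (faults so far: 6)
  step 8: ref 1 -> FAULT, evict 4, frames=[1,6] (faults so far: 7)
  step 9: ref 3 -> FAULT, evict 6, frames=[1,3] (faults so far: 8)
  step 10: ref 6 -> FAULT, evict 1, frames=[6,3] (faults so far: 9)
  step 11: ref 1 -> FAULT, evict 3, frames=[6,1] (faults so far: 10)
  step 12: ref 1 -> HIT, frames=[6,1] (faults so far: 10)
  step 13: ref 6 -> HIT, frames=[6,1] (faults so far: 10)
  step 14: ref 1 -> HIT, frames=[6,1] (faults so far: 10)
  step 15: ref 1 -> HIT, frames=[6,1] (faults so far: 10)
  LRU total faults: 10
--- Optimal ---
  step 0: ref 3 -> FAULT, frames=[3,-] (faults so far: 1)
  step 1: ref 3 -> HIT, frames=[3,-] (faults so far: 1)
  step 2: ref 4 -> FAULT, frames=[3,4] (faults so far: 2)
  step 3: ref 2 -> FAULT, evict 3, frames=[2,4] (faults so far: 3)
  step 4: ref 1 -> FAULT, evict 2, frames=[1,4] (faults so far: 4)
  step 5: ref 1 -> HIT, frames=[1,4] (faults so far: 4)
  step 6: ref 4 -> HIT, frames=[1,4] (faults so far: 4)
  step 7: ref 6 -> FAULT, evict 4, frames=[1,6] (faults so far: 5)
  step 8: ref 1 -> HIT, frames=[1,6] (faults so far: 5)
  step 9: ref 3 -> FAULT, evict 1, frames=[3,6] (faults so far: 6)
  step 10: ref 6 -> HIT, frames=[3,6] (faults so far: 6)
  step 11: ref 1 -> FAULT, evict 3, frames=[1,6] (faults so far: 7)
  step 12: ref 1 -> HIT, frames=[1,6] (faults so far: 7)
  step 13: ref 6 -> HIT, frames=[1,6] (faults so far: 7)
  step 14: ref 1 -> HIT, frames=[1,6] (faults so far: 7)
  step 15: ref 1 -> HIT, frames=[1,6] (faults so far: 7)
  Optimal total faults: 7

Answer: 10 10 7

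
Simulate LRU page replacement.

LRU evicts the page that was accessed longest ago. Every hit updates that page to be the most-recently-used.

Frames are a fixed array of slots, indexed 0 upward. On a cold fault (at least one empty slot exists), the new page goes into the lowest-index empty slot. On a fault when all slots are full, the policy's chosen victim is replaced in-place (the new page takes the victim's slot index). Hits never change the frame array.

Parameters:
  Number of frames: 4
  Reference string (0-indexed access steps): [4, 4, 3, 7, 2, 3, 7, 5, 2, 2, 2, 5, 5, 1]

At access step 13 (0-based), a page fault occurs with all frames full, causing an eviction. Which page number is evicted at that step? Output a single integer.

Step 0: ref 4 -> FAULT, frames=[4,-,-,-]
Step 1: ref 4 -> HIT, frames=[4,-,-,-]
Step 2: ref 3 -> FAULT, frames=[4,3,-,-]
Step 3: ref 7 -> FAULT, frames=[4,3,7,-]
Step 4: ref 2 -> FAULT, frames=[4,3,7,2]
Step 5: ref 3 -> HIT, frames=[4,3,7,2]
Step 6: ref 7 -> HIT, frames=[4,3,7,2]
Step 7: ref 5 -> FAULT, evict 4, frames=[5,3,7,2]
Step 8: ref 2 -> HIT, frames=[5,3,7,2]
Step 9: ref 2 -> HIT, frames=[5,3,7,2]
Step 10: ref 2 -> HIT, frames=[5,3,7,2]
Step 11: ref 5 -> HIT, frames=[5,3,7,2]
Step 12: ref 5 -> HIT, frames=[5,3,7,2]
Step 13: ref 1 -> FAULT, evict 3, frames=[5,1,7,2]
At step 13: evicted page 3

Answer: 3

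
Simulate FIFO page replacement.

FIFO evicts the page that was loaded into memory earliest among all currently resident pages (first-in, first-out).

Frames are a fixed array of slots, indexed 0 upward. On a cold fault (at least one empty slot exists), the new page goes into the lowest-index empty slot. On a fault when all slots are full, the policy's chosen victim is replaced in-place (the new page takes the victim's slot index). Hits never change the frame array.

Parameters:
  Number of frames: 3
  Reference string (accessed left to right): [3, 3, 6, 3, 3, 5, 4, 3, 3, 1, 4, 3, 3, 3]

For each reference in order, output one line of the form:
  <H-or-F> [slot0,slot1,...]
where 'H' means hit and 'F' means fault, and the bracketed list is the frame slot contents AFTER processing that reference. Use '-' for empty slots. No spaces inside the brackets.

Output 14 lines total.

F [3,-,-]
H [3,-,-]
F [3,6,-]
H [3,6,-]
H [3,6,-]
F [3,6,5]
F [4,6,5]
F [4,3,5]
H [4,3,5]
F [4,3,1]
H [4,3,1]
H [4,3,1]
H [4,3,1]
H [4,3,1]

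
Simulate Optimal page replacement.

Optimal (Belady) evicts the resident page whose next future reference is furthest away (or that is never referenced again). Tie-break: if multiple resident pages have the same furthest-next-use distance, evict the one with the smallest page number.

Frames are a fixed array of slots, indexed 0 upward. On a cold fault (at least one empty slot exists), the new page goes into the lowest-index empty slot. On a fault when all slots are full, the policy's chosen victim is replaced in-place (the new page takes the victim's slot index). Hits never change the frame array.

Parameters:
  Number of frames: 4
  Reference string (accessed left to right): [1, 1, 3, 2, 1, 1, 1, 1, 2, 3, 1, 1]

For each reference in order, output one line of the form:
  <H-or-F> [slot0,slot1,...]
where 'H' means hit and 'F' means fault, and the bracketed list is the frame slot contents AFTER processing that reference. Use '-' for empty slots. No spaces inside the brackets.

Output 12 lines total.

F [1,-,-,-]
H [1,-,-,-]
F [1,3,-,-]
F [1,3,2,-]
H [1,3,2,-]
H [1,3,2,-]
H [1,3,2,-]
H [1,3,2,-]
H [1,3,2,-]
H [1,3,2,-]
H [1,3,2,-]
H [1,3,2,-]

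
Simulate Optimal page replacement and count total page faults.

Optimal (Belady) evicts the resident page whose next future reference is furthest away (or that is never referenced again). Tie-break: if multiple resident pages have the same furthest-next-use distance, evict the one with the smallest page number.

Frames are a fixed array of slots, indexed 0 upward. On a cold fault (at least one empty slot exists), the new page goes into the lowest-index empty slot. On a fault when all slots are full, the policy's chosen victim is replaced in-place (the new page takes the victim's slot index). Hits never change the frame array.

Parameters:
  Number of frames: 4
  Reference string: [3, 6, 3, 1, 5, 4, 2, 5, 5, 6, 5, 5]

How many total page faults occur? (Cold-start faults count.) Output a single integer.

Answer: 6

Derivation:
Step 0: ref 3 → FAULT, frames=[3,-,-,-]
Step 1: ref 6 → FAULT, frames=[3,6,-,-]
Step 2: ref 3 → HIT, frames=[3,6,-,-]
Step 3: ref 1 → FAULT, frames=[3,6,1,-]
Step 4: ref 5 → FAULT, frames=[3,6,1,5]
Step 5: ref 4 → FAULT (evict 1), frames=[3,6,4,5]
Step 6: ref 2 → FAULT (evict 3), frames=[2,6,4,5]
Step 7: ref 5 → HIT, frames=[2,6,4,5]
Step 8: ref 5 → HIT, frames=[2,6,4,5]
Step 9: ref 6 → HIT, frames=[2,6,4,5]
Step 10: ref 5 → HIT, frames=[2,6,4,5]
Step 11: ref 5 → HIT, frames=[2,6,4,5]
Total faults: 6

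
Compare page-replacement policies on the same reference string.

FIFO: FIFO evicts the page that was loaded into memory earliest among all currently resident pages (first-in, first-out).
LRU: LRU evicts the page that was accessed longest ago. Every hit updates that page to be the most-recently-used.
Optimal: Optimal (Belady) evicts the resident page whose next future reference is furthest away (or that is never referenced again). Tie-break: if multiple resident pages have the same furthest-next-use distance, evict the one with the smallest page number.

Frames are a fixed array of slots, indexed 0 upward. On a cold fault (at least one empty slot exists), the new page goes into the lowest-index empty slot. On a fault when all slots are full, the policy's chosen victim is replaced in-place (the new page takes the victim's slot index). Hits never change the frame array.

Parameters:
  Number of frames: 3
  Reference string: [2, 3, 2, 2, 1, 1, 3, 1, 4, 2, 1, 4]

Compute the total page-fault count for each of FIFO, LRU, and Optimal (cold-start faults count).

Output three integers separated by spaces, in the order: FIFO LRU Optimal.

--- FIFO ---
  step 0: ref 2 -> FAULT, frames=[2,-,-] (faults so far: 1)
  step 1: ref 3 -> FAULT, frames=[2,3,-] (faults so far: 2)
  step 2: ref 2 -> HIT, frames=[2,3,-] (faults so far: 2)
  step 3: ref 2 -> HIT, frames=[2,3,-] (faults so far: 2)
  step 4: ref 1 -> FAULT, frames=[2,3,1] (faults so far: 3)
  step 5: ref 1 -> HIT, frames=[2,3,1] (faults so far: 3)
  step 6: ref 3 -> HIT, frames=[2,3,1] (faults so far: 3)
  step 7: ref 1 -> HIT, frames=[2,3,1] (faults so far: 3)
  step 8: ref 4 -> FAULT, evict 2, frames=[4,3,1] (faults so far: 4)
  step 9: ref 2 -> FAULT, evict 3, frames=[4,2,1] (faults so far: 5)
  step 10: ref 1 -> HIT, frames=[4,2,1] (faults so far: 5)
  step 11: ref 4 -> HIT, frames=[4,2,1] (faults so far: 5)
  FIFO total faults: 5
--- LRU ---
  step 0: ref 2 -> FAULT, frames=[2,-,-] (faults so far: 1)
  step 1: ref 3 -> FAULT, frames=[2,3,-] (faults so far: 2)
  step 2: ref 2 -> HIT, frames=[2,3,-] (faults so far: 2)
  step 3: ref 2 -> HIT, frames=[2,3,-] (faults so far: 2)
  step 4: ref 1 -> FAULT, frames=[2,3,1] (faults so far: 3)
  step 5: ref 1 -> HIT, frames=[2,3,1] (faults so far: 3)
  step 6: ref 3 -> HIT, frames=[2,3,1] (faults so far: 3)
  step 7: ref 1 -> HIT, frames=[2,3,1] (faults so far: 3)
  step 8: ref 4 -> FAULT, evict 2, frames=[4,3,1] (faults so far: 4)
  step 9: ref 2 -> FAULT, evict 3, frames=[4,2,1] (faults so far: 5)
  step 10: ref 1 -> HIT, frames=[4,2,1] (faults so far: 5)
  step 11: ref 4 -> HIT, frames=[4,2,1] (faults so far: 5)
  LRU total faults: 5
--- Optimal ---
  step 0: ref 2 -> FAULT, frames=[2,-,-] (faults so far: 1)
  step 1: ref 3 -> FAULT, frames=[2,3,-] (faults so far: 2)
  step 2: ref 2 -> HIT, frames=[2,3,-] (faults so far: 2)
  step 3: ref 2 -> HIT, frames=[2,3,-] (faults so far: 2)
  step 4: ref 1 -> FAULT, frames=[2,3,1] (faults so far: 3)
  step 5: ref 1 -> HIT, frames=[2,3,1] (faults so far: 3)
  step 6: ref 3 -> HIT, frames=[2,3,1] (faults so far: 3)
  step 7: ref 1 -> HIT, frames=[2,3,1] (faults so far: 3)
  step 8: ref 4 -> FAULT, evict 3, frames=[2,4,1] (faults so far: 4)
  step 9: ref 2 -> HIT, frames=[2,4,1] (faults so far: 4)
  step 10: ref 1 -> HIT, frames=[2,4,1] (faults so far: 4)
  step 11: ref 4 -> HIT, frames=[2,4,1] (faults so far: 4)
  Optimal total faults: 4

Answer: 5 5 4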